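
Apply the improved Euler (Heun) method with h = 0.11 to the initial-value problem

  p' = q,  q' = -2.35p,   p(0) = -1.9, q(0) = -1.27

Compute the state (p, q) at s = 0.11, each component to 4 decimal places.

Heun on (p,q): k1 = f(s_n, state_n); k2 = f(s_n + h, state_n + h·k1); state_{n+1} = state_n + (h/2)·(k1 + k2).
0.000000: (-1.900000, -1.270000)
  k1 = (-1.270000, 4.465000)
  predictor → (-2.039700, -0.778850)
  k2 = (-0.778850, 4.793295)
  → (-2.012687, -0.760794)
(p(0.11), q(0.11)) ≈ (-2.0127, -0.7608)

-2.0127, -0.7608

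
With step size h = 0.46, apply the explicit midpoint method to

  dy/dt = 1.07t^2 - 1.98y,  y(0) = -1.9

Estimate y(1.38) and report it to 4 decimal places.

Midpoint: k1 = f(t_n, y_n); k2 = f(t_n + h/2, y_n + (h/2)·k1); y_{n+1} = y_n + h·k2.
t=0.000000, y=-1.900000:
  k1 = f(0.000000, -1.900000) = 3.762000
  k2 = f(0.230000, -1.034740) = 2.105388
  y ← -1.900000 + 0.46·2.105388 = -0.931521
t=0.460000, y=-0.931521:
  k1 = f(0.460000, -0.931521) = 2.070824
  k2 = f(0.690000, -0.455232) = 1.410786
  y ← -0.931521 + 0.46·1.410786 = -0.282560
t=0.920000, y=-0.282560:
  k1 = f(0.920000, -0.282560) = 1.465117
  k2 = f(1.150000, 0.054417) = 1.307329
  y ← -0.282560 + 0.46·1.307329 = 0.318812
y(1.38) ≈ 0.3188

0.3188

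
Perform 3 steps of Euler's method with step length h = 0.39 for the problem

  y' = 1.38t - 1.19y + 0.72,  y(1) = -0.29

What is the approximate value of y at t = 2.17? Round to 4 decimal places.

1.9808

Euler: y_{n+1} = y_n + h·f(t_n, y_n).
t=1.000000, y=-0.290000: f=2.445100 → y ← -0.290000 + 0.39·2.445100 = 0.663589
t=1.390000, y=0.663589: f=1.848529 → y ← 0.663589 + 0.39·1.848529 = 1.384515
t=1.780000, y=1.384515: f=1.528827 → y ← 1.384515 + 0.39·1.528827 = 1.980758
y(2.17) ≈ 1.9808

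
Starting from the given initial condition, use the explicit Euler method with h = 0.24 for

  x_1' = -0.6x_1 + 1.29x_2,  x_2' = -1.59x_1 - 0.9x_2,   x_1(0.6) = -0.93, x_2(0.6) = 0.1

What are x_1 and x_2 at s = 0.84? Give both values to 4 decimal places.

-0.7651, 0.4333

Euler on (x_1,x_2): x_1_{n+1} = x_1_n + h·x_1', x_2_{n+1} = x_2_n + h·x_2'.
0.600000: (-0.930000, 0.100000); f=(0.687000, 1.388700) → (-0.765120, 0.433288)
(x_1(0.84), x_2(0.84)) ≈ (-0.7651, 0.4333)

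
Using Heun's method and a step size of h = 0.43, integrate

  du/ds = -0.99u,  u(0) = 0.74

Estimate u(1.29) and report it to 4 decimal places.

Heun: k1 = f(s_n, u_n); k2 = f(s_n + h, u_n + h·k1); u_{n+1} = u_n + (h/2)·(k1 + k2).
s=0.000000, u=0.740000:
  k1 = f(0.000000, 0.740000) = -0.732600
  k2 = f(0.430000, 0.424982) = -0.420732
  u ← 0.740000 + (0.43/2)·(-0.732600 + (-0.420732)) = 0.492034
s=0.430000, u=0.492034:
  k1 = f(0.430000, 0.492034) = -0.487113
  k2 = f(0.860000, 0.282575) = -0.279749
  u ← 0.492034 + (0.43/2)·(-0.487113 + (-0.279749)) = 0.327158
s=0.860000, u=0.327158:
  k1 = f(0.860000, 0.327158) = -0.323887
  k2 = f(1.290000, 0.187887) = -0.186008
  u ← 0.327158 + (0.43/2)·(-0.323887 + (-0.186008)) = 0.217531
u(1.29) ≈ 0.2175

0.2175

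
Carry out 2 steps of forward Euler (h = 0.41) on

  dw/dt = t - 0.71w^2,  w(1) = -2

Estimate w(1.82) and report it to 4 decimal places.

Euler: w_{n+1} = w_n + h·f(t_n, w_n).
t=1.000000, w=-2.000000: f=-1.840000 → w ← -2.000000 + 0.41·(-1.840000) = -2.754400
t=1.410000, w=-2.754400: f=-3.976571 → w ← -2.754400 + 0.41·(-3.976571) = -4.384794
w(1.82) ≈ -4.3848

-4.3848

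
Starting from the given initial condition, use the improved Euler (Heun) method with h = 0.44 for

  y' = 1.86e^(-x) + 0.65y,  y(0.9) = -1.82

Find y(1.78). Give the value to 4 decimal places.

-2.5715

Heun: k1 = f(x_n, y_n); k2 = f(x_n + h, y_n + h·k1); y_{n+1} = y_n + (h/2)·(k1 + k2).
x=0.900000, y=-1.820000:
  k1 = f(0.900000, -1.820000) = -0.426780
  k2 = f(1.340000, -2.007783) = -0.818026
  y ← -1.820000 + (0.44/2)·(-0.426780 + (-0.818026)) = -2.093857
x=1.340000, y=-2.093857:
  k1 = f(1.340000, -2.093857) = -0.873974
  k2 = f(1.780000, -2.478406) = -1.297297
  y ← -2.093857 + (0.44/2)·(-0.873974 + (-1.297297)) = -2.571537
y(1.78) ≈ -2.5715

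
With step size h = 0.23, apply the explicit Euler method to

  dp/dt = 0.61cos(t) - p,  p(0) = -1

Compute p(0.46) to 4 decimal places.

-0.3483

Euler: p_{n+1} = p_n + h·f(t_n, p_n).
t=0.000000, p=-1.000000: f=1.610000 → p ← -1.000000 + 0.23·1.610000 = -0.629700
t=0.230000, p=-0.629700: f=1.223637 → p ← -0.629700 + 0.23·1.223637 = -0.348264
p(0.46) ≈ -0.3483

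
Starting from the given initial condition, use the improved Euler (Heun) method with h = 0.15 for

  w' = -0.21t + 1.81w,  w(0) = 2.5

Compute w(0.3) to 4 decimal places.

Heun: k1 = f(t_n, w_n); k2 = f(t_n + h, w_n + h·k1); w_{n+1} = w_n + (h/2)·(k1 + k2).
t=0.000000, w=2.500000:
  k1 = f(0.000000, 2.500000) = 4.525000
  k2 = f(0.150000, 3.178750) = 5.722037
  w ← 2.500000 + (0.15/2)·(4.525000 + 5.722037) = 3.268528
t=0.150000, w=3.268528:
  k1 = f(0.150000, 3.268528) = 5.884535
  k2 = f(0.300000, 4.151208) = 7.450687
  w ← 3.268528 + (0.15/2)·(5.884535 + 7.450687) = 4.268669
w(0.3) ≈ 4.2687

4.2687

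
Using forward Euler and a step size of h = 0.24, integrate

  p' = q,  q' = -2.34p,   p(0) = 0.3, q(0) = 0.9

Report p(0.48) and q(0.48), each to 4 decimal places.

0.6916, 0.4417

Euler on (p,q): p_{n+1} = p_n + h·p', q_{n+1} = q_n + h·q'.
0.000000: (0.300000, 0.900000); f=(0.900000, -0.702000) → (0.516000, 0.731520)
0.240000: (0.516000, 0.731520); f=(0.731520, -1.207440) → (0.691565, 0.441734)
(p(0.48), q(0.48)) ≈ (0.6916, 0.4417)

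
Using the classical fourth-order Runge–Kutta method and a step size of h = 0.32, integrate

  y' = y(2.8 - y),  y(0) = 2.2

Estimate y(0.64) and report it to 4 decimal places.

2.6771

RK4: k1 = f(x_n, y_n); k2 = f(x_n + h/2, y_n + (h/2)·k1); k3 = f(x_n + h/2, y_n + (h/2)·k2); k4 = f(x_n + h, y_n + h·k3); y_{n+1} = y_n + (h/6)·(k1 + 2k2 + 2k3 + k4).
x=0.000000, y=2.200000:
  k1 = f(0.000000, 2.200000) = 1.320000
  k2 = f(0.160000, 2.411200) = 0.937475
  k3 = f(0.160000, 2.349996) = 1.057508
  k4 = f(0.320000, 2.538402) = 0.664040
  y ← 2.200000 + (0.32/6)·(k1 + 2k2 + 2k3 + k4) = 2.518614
x=0.320000, y=2.518614:
  k1 = f(0.320000, 2.518614) = 0.708704
  k2 = f(0.480000, 2.632006) = 0.442161
  k3 = f(0.480000, 2.589359) = 0.545424
  k4 = f(0.640000, 2.693149) = 0.287765
  y ← 2.518614 + (0.32/6)·(k1 + 2k2 + 2k3 + k4) = 2.677101
y(0.64) ≈ 2.6771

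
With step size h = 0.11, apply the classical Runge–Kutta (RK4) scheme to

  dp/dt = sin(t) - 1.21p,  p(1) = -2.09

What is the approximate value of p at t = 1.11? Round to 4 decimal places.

-1.7399

RK4: k1 = f(t_n, p_n); k2 = f(t_n + h/2, p_n + (h/2)·k1); k3 = f(t_n + h/2, p_n + (h/2)·k2); k4 = f(t_n + h, p_n + h·k3); p_{n+1} = p_n + (h/6)·(k1 + 2k2 + 2k3 + k4).
t=1.000000, p=-2.090000:
  k1 = f(1.000000, -2.090000) = 3.370371
  k2 = f(1.055000, -1.904630) = 3.174502
  k3 = f(1.055000, -1.915402) = 3.187537
  k4 = f(1.110000, -1.739371) = 3.000337
  p ← -2.090000 + (0.11/6)·(k1 + 2k2 + 2k3 + k4) = -1.739929
p(1.11) ≈ -1.7399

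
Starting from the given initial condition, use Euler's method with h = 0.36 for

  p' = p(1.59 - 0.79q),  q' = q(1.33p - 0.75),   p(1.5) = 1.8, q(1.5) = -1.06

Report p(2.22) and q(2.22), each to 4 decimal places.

6.9223, -3.9568

Euler on (p,q): p_{n+1} = p_n + h·p', q_{n+1} = q_n + h·q'.
1.500000: (1.800000, -1.060000); f=(4.369320, -1.742640) → (3.372955, -1.687350)
1.860000: (3.372955, -1.687350); f=(9.859171, -6.303992) → (6.922257, -3.956788)
(p(2.22), q(2.22)) ≈ (6.9223, -3.9568)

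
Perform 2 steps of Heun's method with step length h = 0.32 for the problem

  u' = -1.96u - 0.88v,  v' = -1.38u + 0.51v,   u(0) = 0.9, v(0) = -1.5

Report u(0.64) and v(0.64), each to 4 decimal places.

Heun on (u,v): k1 = f(s_n, state_n); k2 = f(s_n + h, state_n + h·k1); state_{n+1} = state_n + (h/2)·(k1 + k2).
0.000000: (0.900000, -1.500000)
  k1 = (-0.444000, -2.007000)
  predictor → (0.757920, -2.142240)
  k2 = (0.399648, -2.138472)
  → (0.892904, -2.163276)
0.320000: (0.892904, -2.163276)
  k1 = (0.153591, -2.335478)
  predictor → (0.942053, -2.910628)
  k2 = (0.714929, -2.784453)
  → (1.031867, -2.982464)
(u(0.64), v(0.64)) ≈ (1.0319, -2.9825)

1.0319, -2.9825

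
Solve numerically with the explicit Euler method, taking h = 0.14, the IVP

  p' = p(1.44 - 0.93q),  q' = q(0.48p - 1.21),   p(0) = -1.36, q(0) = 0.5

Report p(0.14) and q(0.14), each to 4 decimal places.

Euler on (p,q): p_{n+1} = p_n + h·p', q_{n+1} = q_n + h·q'.
0.000000: (-1.360000, 0.500000); f=(-1.326000, -0.931400) → (-1.545640, 0.369604)
(p(0.14), q(0.14)) ≈ (-1.5456, 0.3696)

-1.5456, 0.3696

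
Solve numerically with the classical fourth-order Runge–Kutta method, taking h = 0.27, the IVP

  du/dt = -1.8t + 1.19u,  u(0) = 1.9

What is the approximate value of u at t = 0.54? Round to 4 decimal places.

RK4: k1 = f(t_n, u_n); k2 = f(t_n + h/2, u_n + (h/2)·k1); k3 = f(t_n + h/2, u_n + (h/2)·k2); k4 = f(t_n + h, u_n + h·k3); u_{n+1} = u_n + (h/6)·(k1 + 2k2 + 2k3 + k4).
t=0.000000, u=1.900000:
  k1 = f(0.000000, 1.900000) = 2.261000
  k2 = f(0.135000, 2.205235) = 2.381230
  k3 = f(0.135000, 2.221466) = 2.400545
  k4 = f(0.270000, 2.548147) = 2.546295
  u ← 1.900000 + (0.27/6)·(k1 + 2k2 + 2k3 + k4) = 2.546688
t=0.270000, u=2.546688:
  k1 = f(0.270000, 2.546688) = 2.544559
  k2 = f(0.405000, 2.890203) = 2.710342
  k3 = f(0.405000, 2.912584) = 2.736975
  k4 = f(0.540000, 3.285671) = 2.937949
  u ← 2.546688 + (0.27/6)·(k1 + 2k2 + 2k3 + k4) = 3.283659
u(0.54) ≈ 3.2837

3.2837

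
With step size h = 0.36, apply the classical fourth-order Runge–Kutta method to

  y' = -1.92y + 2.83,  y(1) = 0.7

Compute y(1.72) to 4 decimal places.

RK4: k1 = f(t_n, y_n); k2 = f(t_n + h/2, y_n + (h/2)·k1); k3 = f(t_n + h/2, y_n + (h/2)·k2); k4 = f(t_n + h, y_n + h·k3); y_{n+1} = y_n + (h/6)·(k1 + 2k2 + 2k3 + k4).
t=1.000000, y=0.700000:
  k1 = f(1.000000, 0.700000) = 1.486000
  k2 = f(1.180000, 0.967480) = 0.972438
  k3 = f(1.180000, 0.875039) = 1.149925
  k4 = f(1.360000, 1.113973) = 0.691172
  y ← 0.700000 + (0.36/6)·(k1 + 2k2 + 2k3 + k4) = 1.085314
t=1.360000, y=1.085314:
  k1 = f(1.360000, 1.085314) = 0.746197
  k2 = f(1.540000, 1.219629) = 0.488311
  k3 = f(1.540000, 1.173210) = 0.577437
  k4 = f(1.720000, 1.293191) = 0.347073
  y ← 1.085314 + (0.36/6)·(k1 + 2k2 + 2k3 + k4) = 1.278800
y(1.72) ≈ 1.2788

1.2788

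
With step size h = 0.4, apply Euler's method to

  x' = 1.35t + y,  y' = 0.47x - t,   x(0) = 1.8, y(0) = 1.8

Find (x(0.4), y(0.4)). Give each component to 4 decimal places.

Euler on (x,y): x_{n+1} = x_n + h·x', y_{n+1} = y_n + h·y'.
0.000000: (1.800000, 1.800000); f=(1.800000, 0.846000) → (2.520000, 2.138400)
(x(0.4), y(0.4)) ≈ (2.5200, 2.1384)

2.5200, 2.1384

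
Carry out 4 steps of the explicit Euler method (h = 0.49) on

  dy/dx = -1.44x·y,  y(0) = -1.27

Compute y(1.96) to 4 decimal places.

Euler: y_{n+1} = y_n + h·f(x_n, y_n).
x=0.000000, y=-1.270000: f=0.000000 → y ← -1.270000 + 0.49·0.000000 = -1.270000
x=0.490000, y=-1.270000: f=0.896112 → y ← -1.270000 + 0.49·0.896112 = -0.830905
x=0.980000, y=-0.830905: f=1.172573 → y ← -0.830905 + 0.49·1.172573 = -0.256344
x=1.470000, y=-0.256344: f=0.542629 → y ← -0.256344 + 0.49·0.542629 = 0.009544
y(1.96) ≈ 0.0095

0.0095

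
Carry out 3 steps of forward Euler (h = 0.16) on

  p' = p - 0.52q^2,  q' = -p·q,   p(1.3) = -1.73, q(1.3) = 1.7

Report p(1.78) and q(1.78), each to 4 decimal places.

Euler on (p,q): p_{n+1} = p_n + h·p', q_{n+1} = q_n + h·q'.
1.300000: (-1.730000, 1.700000); f=(-3.232800, 2.941000) → (-2.247248, 2.170560)
1.460000: (-2.247248, 2.170560); f=(-4.697140, 4.877787) → (-2.998790, 2.951006)
1.620000: (-2.998790, 2.951006); f=(-7.527177, 8.849448) → (-4.203139, 4.366918)
(p(1.78), q(1.78)) ≈ (-4.2031, 4.3669)

-4.2031, 4.3669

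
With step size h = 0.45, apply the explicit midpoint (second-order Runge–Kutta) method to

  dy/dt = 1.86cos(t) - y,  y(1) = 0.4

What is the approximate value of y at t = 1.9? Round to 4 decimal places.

0.1784

Midpoint: k1 = f(t_n, y_n); k2 = f(t_n + h/2, y_n + (h/2)·k1); y_{n+1} = y_n + h·k2.
t=1.000000, y=0.400000:
  k1 = f(1.000000, 0.400000) = 0.604962
  k2 = f(1.225000, 0.536117) = 0.094323
  y ← 0.400000 + 0.45·0.094323 = 0.442445
t=1.450000, y=0.442445:
  k1 = f(1.450000, 0.442445) = -0.218310
  k2 = f(1.675000, 0.393326) = -0.586794
  y ← 0.442445 + 0.45·(-0.586794) = 0.178388
y(1.9) ≈ 0.1784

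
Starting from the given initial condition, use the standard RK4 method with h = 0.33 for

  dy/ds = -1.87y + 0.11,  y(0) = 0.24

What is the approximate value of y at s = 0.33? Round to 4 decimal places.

0.1567

RK4: k1 = f(s_n, y_n); k2 = f(s_n + h/2, y_n + (h/2)·k1); k3 = f(s_n + h/2, y_n + (h/2)·k2); k4 = f(s_n + h, y_n + h·k3); y_{n+1} = y_n + (h/6)·(k1 + 2k2 + 2k3 + k4).
s=0.000000, y=0.240000:
  k1 = f(0.000000, 0.240000) = -0.338800
  k2 = f(0.165000, 0.184098) = -0.234263
  k3 = f(0.165000, 0.201347) = -0.266518
  k4 = f(0.330000, 0.152049) = -0.174332
  y ← 0.240000 + (0.33/6)·(k1 + 2k2 + 2k3 + k4) = 0.156692
y(0.33) ≈ 0.1567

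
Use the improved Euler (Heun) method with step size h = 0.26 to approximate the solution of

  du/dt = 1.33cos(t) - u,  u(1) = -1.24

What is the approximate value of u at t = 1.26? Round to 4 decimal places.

Heun: k1 = f(t_n, u_n); k2 = f(t_n + h, u_n + h·k1); u_{n+1} = u_n + (h/2)·(k1 + k2).
t=1.000000, u=-1.240000:
  k1 = f(1.000000, -1.240000) = 1.958602
  k2 = f(1.260000, -0.730763) = 1.137500
  u ← -1.240000 + (0.26/2)·(1.958602 + 1.137500) = -0.837507
u(1.26) ≈ -0.8375

-0.8375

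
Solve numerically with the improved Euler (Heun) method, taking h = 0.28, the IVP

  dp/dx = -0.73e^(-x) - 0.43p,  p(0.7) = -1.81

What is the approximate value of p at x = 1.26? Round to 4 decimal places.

-1.5599

Heun: k1 = f(x_n, p_n); k2 = f(x_n + h, p_n + h·k1); p_{n+1} = p_n + (h/2)·(k1 + k2).
x=0.700000, p=-1.810000:
  k1 = f(0.700000, -1.810000) = 0.415793
  k2 = f(0.980000, -1.693578) = 0.454261
  p ← -1.810000 + (0.28/2)·(0.415793 + 0.454261) = -1.688192
x=0.980000, p=-1.688192:
  k1 = f(0.980000, -1.688192) = 0.451946
  k2 = f(1.260000, -1.561648) = 0.464441
  p ← -1.688192 + (0.28/2)·(0.451946 + 0.464441) = -1.559898
p(1.26) ≈ -1.5599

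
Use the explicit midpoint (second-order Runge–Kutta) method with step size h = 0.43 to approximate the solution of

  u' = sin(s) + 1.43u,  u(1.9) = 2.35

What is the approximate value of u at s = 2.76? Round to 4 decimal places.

8.8743

Midpoint: k1 = f(s_n, u_n); k2 = f(s_n + h/2, u_n + (h/2)·k1); u_{n+1} = u_n + h·k2.
s=1.900000, u=2.350000:
  k1 = f(1.900000, 2.350000) = 4.306800
  k2 = f(2.115000, 3.275962) = 5.540166
  u ← 2.350000 + 0.43·5.540166 = 4.732271
s=2.330000, u=4.732271:
  k1 = f(2.330000, 4.732271) = 7.492532
  k2 = f(2.545000, 6.343166) = 9.632554
  u ← 4.732271 + 0.43·9.632554 = 8.874269
u(2.76) ≈ 8.8743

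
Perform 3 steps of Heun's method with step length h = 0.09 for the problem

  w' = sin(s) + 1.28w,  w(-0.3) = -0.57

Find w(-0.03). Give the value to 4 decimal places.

-0.8604

Heun: k1 = f(s_n, w_n); k2 = f(s_n + h, w_n + h·k1); w_{n+1} = w_n + (h/2)·(k1 + k2).
s=-0.300000, w=-0.570000:
  k1 = f(-0.300000, -0.570000) = -1.025120
  k2 = f(-0.210000, -0.662261) = -1.056154
  w ← -0.570000 + (0.09/2)·(-1.025120 + (-1.056154)) = -0.663657
s=-0.210000, w=-0.663657:
  k1 = f(-0.210000, -0.663657) = -1.057941
  k2 = f(-0.120000, -0.758872) = -1.091068
  w ← -0.663657 + (0.09/2)·(-1.057941 + (-1.091068)) = -0.760363
s=-0.120000, w=-0.760363:
  k1 = f(-0.120000, -0.760363) = -1.092977
  k2 = f(-0.030000, -0.858731) = -1.129171
  w ← -0.760363 + (0.09/2)·(-1.092977 + (-1.129171)) = -0.860359
w(-0.03) ≈ -0.8604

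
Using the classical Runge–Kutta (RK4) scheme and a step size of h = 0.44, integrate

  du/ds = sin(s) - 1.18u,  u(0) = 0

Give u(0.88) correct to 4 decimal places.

0.2620

RK4: k1 = f(s_n, u_n); k2 = f(s_n + h/2, u_n + (h/2)·k1); k3 = f(s_n + h/2, u_n + (h/2)·k2); k4 = f(s_n + h, u_n + h·k3); u_{n+1} = u_n + (h/6)·(k1 + 2k2 + 2k3 + k4).
s=0.000000, u=0.000000:
  k1 = f(0.000000, 0.000000) = 0.000000
  k2 = f(0.220000, 0.000000) = 0.218230
  k3 = f(0.220000, 0.048011) = 0.161577
  k4 = f(0.440000, 0.071094) = 0.342049
  u ← 0.000000 + (0.44/6)·(k1 + 2k2 + 2k3 + k4) = 0.080789
s=0.440000, u=0.080789:
  k1 = f(0.440000, 0.080789) = 0.330609
  k2 = f(0.660000, 0.153523) = 0.431960
  k3 = f(0.660000, 0.175820) = 0.405649
  k4 = f(0.880000, 0.259274) = 0.464795
  u ← 0.080789 + (0.44/6)·(k1 + 2k2 + 2k3 + k4) = 0.261968
u(0.88) ≈ 0.2620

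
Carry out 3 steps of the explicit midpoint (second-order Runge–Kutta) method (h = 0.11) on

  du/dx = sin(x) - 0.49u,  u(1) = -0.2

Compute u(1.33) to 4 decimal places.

Midpoint: k1 = f(x_n, u_n); k2 = f(x_n + h/2, u_n + (h/2)·k1); u_{n+1} = u_n + h·k2.
x=1.000000, u=-0.200000:
  k1 = f(1.000000, -0.200000) = 0.939471
  k2 = f(1.055000, -0.148329) = 0.942581
  u ← -0.200000 + 0.11·0.942581 = -0.096316
x=1.110000, u=-0.096316:
  k1 = f(1.110000, -0.096316) = 0.942894
  k2 = f(1.165000, -0.044457) = 0.940572
  u ← -0.096316 + 0.11·0.940572 = 0.007147
x=1.220000, u=0.007147:
  k1 = f(1.220000, 0.007147) = 0.935597
  k2 = f(1.275000, 0.058605) = 0.927854
  u ← 0.007147 + 0.11·0.927854 = 0.109211
u(1.33) ≈ 0.1092

0.1092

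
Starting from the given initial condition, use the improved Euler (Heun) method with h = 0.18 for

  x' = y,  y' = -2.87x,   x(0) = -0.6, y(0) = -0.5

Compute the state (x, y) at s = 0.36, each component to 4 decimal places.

Heun on (x,y): k1 = f(s_n, state_n); k2 = f(s_n + h, state_n + h·k1); state_{n+1} = state_n + (h/2)·(k1 + k2).
0.000000: (-0.600000, -0.500000)
  k1 = (-0.500000, 1.722000)
  predictor → (-0.690000, -0.190040)
  k2 = (-0.190040, 1.980300)
  → (-0.662104, -0.166793)
0.180000: (-0.662104, -0.166793)
  k1 = (-0.166793, 1.900237)
  predictor → (-0.692126, 0.175250)
  k2 = (0.175250, 1.986403)
  → (-0.661342, 0.183005)
(x(0.36), y(0.36)) ≈ (-0.6613, 0.1830)

-0.6613, 0.1830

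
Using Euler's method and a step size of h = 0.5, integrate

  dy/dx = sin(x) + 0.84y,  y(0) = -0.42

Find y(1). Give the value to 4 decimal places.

-0.6072

Euler: y_{n+1} = y_n + h·f(x_n, y_n).
x=0.000000, y=-0.420000: f=-0.352800 → y ← -0.420000 + 0.5·(-0.352800) = -0.596400
x=0.500000, y=-0.596400: f=-0.021550 → y ← -0.596400 + 0.5·(-0.021550) = -0.607175
y(1) ≈ -0.6072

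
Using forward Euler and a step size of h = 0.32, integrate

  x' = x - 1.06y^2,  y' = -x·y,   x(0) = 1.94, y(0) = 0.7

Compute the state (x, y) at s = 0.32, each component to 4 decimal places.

Euler on (x,y): x_{n+1} = x_n + h·x', y_{n+1} = y_n + h·y'.
0.000000: (1.940000, 0.700000); f=(1.420600, -1.358000) → (2.394592, 0.265440)
(x(0.32), y(0.32)) ≈ (2.3946, 0.2654)

2.3946, 0.2654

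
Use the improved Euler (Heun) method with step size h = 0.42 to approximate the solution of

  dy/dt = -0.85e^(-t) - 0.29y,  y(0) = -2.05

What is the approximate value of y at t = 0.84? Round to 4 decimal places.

Heun: k1 = f(t_n, y_n); k2 = f(t_n + h, y_n + h·k1); y_{n+1} = y_n + (h/2)·(k1 + k2).
t=0.000000, y=-2.050000:
  k1 = f(0.000000, -2.050000) = -0.255500
  k2 = f(0.420000, -2.157310) = 0.067130
  y ← -2.050000 + (0.42/2)·(-0.255500 + 0.067130) = -2.089558
t=0.420000, y=-2.089558:
  k1 = f(0.420000, -2.089558) = 0.047482
  k2 = f(0.840000, -2.069615) = 0.233234
  y ← -2.089558 + (0.42/2)·(0.047482 + 0.233234) = -2.030607
y(0.84) ≈ -2.0306

-2.0306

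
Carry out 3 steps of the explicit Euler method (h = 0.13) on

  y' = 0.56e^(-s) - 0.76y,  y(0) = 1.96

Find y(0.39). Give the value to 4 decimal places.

1.6074

Euler: y_{n+1} = y_n + h·f(s_n, y_n).
s=0.000000, y=1.960000: f=-0.929600 → y ← 1.960000 + 0.13·(-0.929600) = 1.839152
s=0.130000, y=1.839152: f=-0.906022 → y ← 1.839152 + 0.13·(-0.906022) = 1.721369
s=0.260000, y=1.721369: f=-0.876452 → y ← 1.721369 + 0.13·(-0.876452) = 1.607430
y(0.39) ≈ 1.6074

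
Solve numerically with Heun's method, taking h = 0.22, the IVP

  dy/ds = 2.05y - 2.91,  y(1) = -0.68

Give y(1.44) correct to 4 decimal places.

-3.6422

Heun: k1 = f(s_n, y_n); k2 = f(s_n + h, y_n + h·k1); y_{n+1} = y_n + (h/2)·(k1 + k2).
s=1.000000, y=-0.680000:
  k1 = f(1.000000, -0.680000) = -4.304000
  k2 = f(1.220000, -1.626880) = -6.245104
  y ← -0.680000 + (0.22/2)·(-4.304000 + (-6.245104)) = -1.840401
s=1.220000, y=-1.840401:
  k1 = f(1.220000, -1.840401) = -6.682823
  k2 = f(1.440000, -3.310622) = -9.696776
  y ← -1.840401 + (0.22/2)·(-6.682823 + (-9.696776)) = -3.642157
y(1.44) ≈ -3.6422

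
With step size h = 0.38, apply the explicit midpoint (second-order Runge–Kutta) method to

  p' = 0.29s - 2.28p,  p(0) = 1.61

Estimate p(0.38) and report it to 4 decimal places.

Midpoint: k1 = f(s_n, p_n); k2 = f(s_n + h/2, p_n + (h/2)·k1); p_{n+1} = p_n + h·k2.
s=0.000000, p=1.610000:
  k1 = f(0.000000, 1.610000) = -3.670800
  k2 = f(0.190000, 0.912548) = -2.025509
  p ← 1.610000 + 0.38·(-2.025509) = 0.840306
p(0.38) ≈ 0.8403

0.8403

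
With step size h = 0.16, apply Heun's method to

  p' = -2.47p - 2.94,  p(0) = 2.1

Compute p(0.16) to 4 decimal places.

Heun: k1 = f(t_n, p_n); k2 = f(t_n + h, p_n + h·k1); p_{n+1} = p_n + (h/2)·(k1 + k2).
t=0.000000, p=2.100000:
  k1 = f(0.000000, 2.100000) = -8.127000
  k2 = f(0.160000, 0.799680) = -4.915210
  p ← 2.100000 + (0.16/2)·(-8.127000 + (-4.915210)) = 1.056623
p(0.16) ≈ 1.0566

1.0566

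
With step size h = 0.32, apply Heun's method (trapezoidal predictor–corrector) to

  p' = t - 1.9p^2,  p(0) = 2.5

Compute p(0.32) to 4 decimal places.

0.1374

Heun: k1 = f(t_n, p_n); k2 = f(t_n + h, p_n + h·k1); p_{n+1} = p_n + (h/2)·(k1 + k2).
t=0.000000, p=2.500000:
  k1 = f(0.000000, 2.500000) = -11.875000
  k2 = f(0.320000, -1.300000) = -2.891000
  p ← 2.500000 + (0.32/2)·(-11.875000 + (-2.891000)) = 0.137440
p(0.32) ≈ 0.1374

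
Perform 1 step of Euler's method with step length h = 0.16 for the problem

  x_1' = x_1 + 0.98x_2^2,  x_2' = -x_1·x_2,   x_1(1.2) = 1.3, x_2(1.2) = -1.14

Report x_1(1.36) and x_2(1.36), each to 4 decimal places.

1.7118, -0.9029

Euler on (x_1,x_2): x_1_{n+1} = x_1_n + h·x_1', x_2_{n+1} = x_2_n + h·x_2'.
1.200000: (1.300000, -1.140000); f=(2.573608, 1.482000) → (1.711777, -0.902880)
(x_1(1.36), x_2(1.36)) ≈ (1.7118, -0.9029)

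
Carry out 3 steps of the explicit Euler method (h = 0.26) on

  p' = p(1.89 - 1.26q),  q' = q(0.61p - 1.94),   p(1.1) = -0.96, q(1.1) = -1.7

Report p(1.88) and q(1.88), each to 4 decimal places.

Euler on (p,q): p_{n+1} = p_n + h·p', q_{n+1} = q_n + h·q'.
1.100000: (-0.960000, -1.700000); f=(-3.870720, 4.293520) → (-1.966387, -0.583685)
1.360000: (-1.966387, -0.583685); f=(-5.162637, 1.832476) → (-3.308673, -0.107241)
1.620000: (-3.308673, -0.107241); f=(-6.700472, 0.424491) → (-5.050796, 0.003127)
(p(1.88), q(1.88)) ≈ (-5.0508, 0.0031)

-5.0508, 0.0031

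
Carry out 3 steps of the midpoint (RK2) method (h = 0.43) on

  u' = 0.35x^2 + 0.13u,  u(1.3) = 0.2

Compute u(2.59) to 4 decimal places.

2.1146

Midpoint: k1 = f(x_n, u_n); k2 = f(x_n + h/2, u_n + (h/2)·k1); u_{n+1} = u_n + h·k2.
x=1.300000, u=0.200000:
  k1 = f(1.300000, 0.200000) = 0.617500
  k2 = f(1.515000, 0.332762) = 0.846588
  u ← 0.200000 + 0.43·0.846588 = 0.564033
x=1.730000, u=0.564033:
  k1 = f(1.730000, 0.564033) = 1.120839
  k2 = f(1.945000, 0.805013) = 1.428710
  u ← 0.564033 + 0.43·1.428710 = 1.178378
x=2.160000, u=1.178378:
  k1 = f(2.160000, 1.178378) = 1.786149
  k2 = f(2.375000, 1.562400) = 2.177331
  u ← 1.178378 + 0.43·2.177331 = 2.114631
u(2.59) ≈ 2.1146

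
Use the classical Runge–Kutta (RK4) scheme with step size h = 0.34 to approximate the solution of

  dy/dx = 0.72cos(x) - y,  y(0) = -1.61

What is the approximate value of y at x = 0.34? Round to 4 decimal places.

RK4: k1 = f(x_n, y_n); k2 = f(x_n + h/2, y_n + (h/2)·k1); k3 = f(x_n + h/2, y_n + (h/2)·k2); k4 = f(x_n + h, y_n + h·k3); y_{n+1} = y_n + (h/6)·(k1 + 2k2 + 2k3 + k4).
x=0.000000, y=-1.610000:
  k1 = f(0.000000, -1.610000) = 2.330000
  k2 = f(0.170000, -1.213900) = 1.923521
  k3 = f(0.170000, -1.283001) = 1.992622
  k4 = f(0.340000, -0.932508) = 1.611292
  y ← -1.610000 + (0.34/6)·(k1 + 2k2 + 2k3 + k4) = -0.942831
y(0.34) ≈ -0.9428

-0.9428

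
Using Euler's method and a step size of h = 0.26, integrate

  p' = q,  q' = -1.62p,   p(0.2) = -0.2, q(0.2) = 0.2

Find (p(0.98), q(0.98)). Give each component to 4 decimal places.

0.0160, 0.3778

Euler on (p,q): p_{n+1} = p_n + h·p', q_{n+1} = q_n + h·q'.
0.200000: (-0.200000, 0.200000); f=(0.200000, 0.324000) → (-0.148000, 0.284240)
0.460000: (-0.148000, 0.284240); f=(0.284240, 0.239760) → (-0.074098, 0.346578)
0.720000: (-0.074098, 0.346578); f=(0.346578, 0.120038) → (0.016013, 0.377788)
(p(0.98), q(0.98)) ≈ (0.0160, 0.3778)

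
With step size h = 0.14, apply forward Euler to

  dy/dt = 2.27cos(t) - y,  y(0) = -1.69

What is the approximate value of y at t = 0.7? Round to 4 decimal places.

Euler: y_{n+1} = y_n + h·f(t_n, y_n).
t=0.000000, y=-1.690000: f=3.960000 → y ← -1.690000 + 0.14·3.960000 = -1.135600
t=0.140000, y=-1.135600: f=3.383390 → y ← -1.135600 + 0.14·3.383390 = -0.661925
t=0.280000, y=-0.661925: f=2.843521 → y ← -0.661925 + 0.14·2.843521 = -0.263832
t=0.420000, y=-0.263832: f=2.336544 → y ← -0.263832 + 0.14·2.336544 = 0.063284
t=0.560000, y=0.063284: f=1.859985 → y ← 0.063284 + 0.14·1.859985 = 0.323682
y(0.7) ≈ 0.3237

0.3237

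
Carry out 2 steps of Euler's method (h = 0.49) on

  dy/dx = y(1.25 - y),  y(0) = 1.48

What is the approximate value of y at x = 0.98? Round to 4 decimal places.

Euler: y_{n+1} = y_n + h·f(x_n, y_n).
x=0.000000, y=1.480000: f=-0.340400 → y ← 1.480000 + 0.49·(-0.340400) = 1.313204
x=0.490000, y=1.313204: f=-0.083000 → y ← 1.313204 + 0.49·(-0.083000) = 1.272534
y(0.98) ≈ 1.2725

1.2725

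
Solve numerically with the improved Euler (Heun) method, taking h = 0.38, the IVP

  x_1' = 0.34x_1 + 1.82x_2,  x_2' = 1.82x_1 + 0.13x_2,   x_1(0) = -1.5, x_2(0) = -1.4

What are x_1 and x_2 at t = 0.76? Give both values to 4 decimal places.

Heun on (x_1,x_2): k1 = f(t_n, state_n); k2 = f(t_n + h, state_n + h·k1); state_{n+1} = state_n + (h/2)·(k1 + k2).
0.000000: (-1.500000, -1.400000)
  k1 = (-3.058000, -2.912000)
  predictor → (-2.662040, -2.506560)
  k2 = (-5.467033, -5.170766)
  → (-3.119756, -2.935725)
0.380000: (-3.119756, -2.935725)
  k1 = (-6.403737, -6.059601)
  predictor → (-5.553176, -5.238374)
  k2 = (-11.421920, -10.787770)
  → (-6.506631, -6.136726)
(x_1(0.76), x_2(0.76)) ≈ (-6.5066, -6.1367)

-6.5066, -6.1367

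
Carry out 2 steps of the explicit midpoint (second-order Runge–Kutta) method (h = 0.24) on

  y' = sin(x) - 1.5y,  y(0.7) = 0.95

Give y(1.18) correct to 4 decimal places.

Midpoint: k1 = f(x_n, y_n); k2 = f(x_n + h/2, y_n + (h/2)·k1); y_{n+1} = y_n + h·k2.
x=0.700000, y=0.950000:
  k1 = f(0.700000, 0.950000) = -0.780782
  k2 = f(0.820000, 0.856306) = -0.553313
  y ← 0.950000 + 0.24·(-0.553313) = 0.817205
x=0.940000, y=0.817205:
  k1 = f(0.940000, 0.817205) = -0.418249
  k2 = f(1.060000, 0.767015) = -0.278167
  y ← 0.817205 + 0.24·(-0.278167) = 0.750445
y(1.18) ≈ 0.7504

0.7504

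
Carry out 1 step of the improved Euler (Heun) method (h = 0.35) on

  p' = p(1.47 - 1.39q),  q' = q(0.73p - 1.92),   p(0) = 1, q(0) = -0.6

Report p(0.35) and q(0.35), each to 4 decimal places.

2.0217, -0.4382

Heun on (p,q): k1 = f(s_n, state_n); k2 = f(s_n + h, state_n + h·k1); state_{n+1} = state_n + (h/2)·(k1 + k2).
0.000000: (1.000000, -0.600000)
  k1 = (2.304000, 0.714000)
  predictor → (1.806400, -0.350100)
  k2 = (3.534473, 0.210525)
  → (2.021733, -0.438208)
(p(0.35), q(0.35)) ≈ (2.0217, -0.4382)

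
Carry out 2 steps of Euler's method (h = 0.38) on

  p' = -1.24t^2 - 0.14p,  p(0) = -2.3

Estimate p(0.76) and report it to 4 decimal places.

-2.1298

Euler: p_{n+1} = p_n + h·f(t_n, p_n).
t=0.000000, p=-2.300000: f=0.322000 → p ← -2.300000 + 0.38·0.322000 = -2.177640
t=0.380000, p=-2.177640: f=0.125814 → p ← -2.177640 + 0.38·0.125814 = -2.129831
p(0.76) ≈ -2.1298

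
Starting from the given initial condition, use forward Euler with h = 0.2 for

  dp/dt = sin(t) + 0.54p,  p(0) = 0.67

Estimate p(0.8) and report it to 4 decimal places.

1.2578

Euler: p_{n+1} = p_n + h·f(t_n, p_n).
t=0.000000, p=0.670000: f=0.361800 → p ← 0.670000 + 0.2·0.361800 = 0.742360
t=0.200000, p=0.742360: f=0.599544 → p ← 0.742360 + 0.2·0.599544 = 0.862269
t=0.400000, p=0.862269: f=0.855043 → p ← 0.862269 + 0.2·0.855043 = 1.033277
t=0.600000, p=1.033277: f=1.122612 → p ← 1.033277 + 0.2·1.122612 = 1.257800
p(0.8) ≈ 1.2578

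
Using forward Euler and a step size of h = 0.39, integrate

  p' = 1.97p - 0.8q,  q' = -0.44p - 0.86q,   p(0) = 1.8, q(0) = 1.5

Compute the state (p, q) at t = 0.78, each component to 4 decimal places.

4.5862, -0.0086

Euler on (p,q): p_{n+1} = p_n + h·p', q_{n+1} = q_n + h·q'.
0.000000: (1.800000, 1.500000); f=(2.346000, -2.082000) → (2.714940, 0.688020)
0.390000: (2.714940, 0.688020); f=(4.798016, -1.786271) → (4.586166, -0.008626)
(p(0.78), q(0.78)) ≈ (4.5862, -0.0086)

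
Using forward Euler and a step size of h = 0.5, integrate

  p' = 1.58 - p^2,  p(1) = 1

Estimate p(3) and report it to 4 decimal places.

1.2564

Euler: p_{n+1} = p_n + h·f(s_n, p_n).
s=1.000000, p=1.000000: f=0.580000 → p ← 1.000000 + 0.5·0.580000 = 1.290000
s=1.500000, p=1.290000: f=-0.084100 → p ← 1.290000 + 0.5·(-0.084100) = 1.247950
s=2.000000, p=1.247950: f=0.022621 → p ← 1.247950 + 0.5·0.022621 = 1.259260
s=2.500000, p=1.259260: f=-0.005737 → p ← 1.259260 + 0.5·(-0.005737) = 1.256392
p(3) ≈ 1.2564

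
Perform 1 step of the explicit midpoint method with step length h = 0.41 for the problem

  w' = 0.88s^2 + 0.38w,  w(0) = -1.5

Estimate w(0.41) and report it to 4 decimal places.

-1.7367

Midpoint: k1 = f(s_n, w_n); k2 = f(s_n + h/2, w_n + (h/2)·k1); w_{n+1} = w_n + h·k2.
s=0.000000, w=-1.500000:
  k1 = f(0.000000, -1.500000) = -0.570000
  k2 = f(0.205000, -1.616850) = -0.577421
  w ← -1.500000 + 0.41·(-0.577421) = -1.736743
w(0.41) ≈ -1.7367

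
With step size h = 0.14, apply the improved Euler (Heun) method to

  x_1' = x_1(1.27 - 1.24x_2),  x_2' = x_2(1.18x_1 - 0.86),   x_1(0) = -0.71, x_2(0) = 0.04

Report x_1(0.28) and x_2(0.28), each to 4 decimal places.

Heun on (x_1,x_2): k1 = f(s_n, state_n); k2 = f(s_n + h, state_n + h·k1); state_{n+1} = state_n + (h/2)·(k1 + k2).
0.000000: (-0.710000, 0.040000)
  k1 = (-0.866484, -0.067912)
  predictor → (-0.831308, 0.030492)
  k2 = (-1.024329, -0.056135)
  → (-0.842357, 0.031317)
0.140000: (-0.842357, 0.031317)
  k1 = (-1.037082, -0.058061)
  predictor → (-0.987548, 0.023188)
  k2 = (-1.225791, -0.046963)
  → (-1.000758, 0.023965)
(x_1(0.28), x_2(0.28)) ≈ (-1.0008, 0.0240)

-1.0008, 0.0240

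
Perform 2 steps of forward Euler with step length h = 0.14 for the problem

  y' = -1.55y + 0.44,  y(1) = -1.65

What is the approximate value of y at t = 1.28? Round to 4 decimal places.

-0.9018

Euler: y_{n+1} = y_n + h·f(t_n, y_n).
t=1.000000, y=-1.650000: f=2.997500 → y ← -1.650000 + 0.14·2.997500 = -1.230350
t=1.140000, y=-1.230350: f=2.347042 → y ← -1.230350 + 0.14·2.347042 = -0.901764
y(1.28) ≈ -0.9018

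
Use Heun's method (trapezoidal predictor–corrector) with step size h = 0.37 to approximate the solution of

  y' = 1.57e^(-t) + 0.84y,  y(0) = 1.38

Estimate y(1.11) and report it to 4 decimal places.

5.3614

Heun: k1 = f(t_n, y_n); k2 = f(t_n + h, y_n + h·k1); y_{n+1} = y_n + (h/2)·(k1 + k2).
t=0.000000, y=1.380000:
  k1 = f(0.000000, 1.380000) = 2.729200
  k2 = f(0.370000, 2.389804) = 3.091888
  y ← 1.380000 + (0.37/2)·(2.729200 + 3.091888) = 2.456901
t=0.370000, y=2.456901:
  k1 = f(0.370000, 2.456901) = 3.148250
  k2 = f(0.740000, 3.621754) = 3.791342
  y ← 2.456901 + (0.37/2)·(3.148250 + 3.791342) = 3.740726
t=0.740000, y=3.740726:
  k1 = f(0.740000, 3.740726) = 3.891279
  k2 = f(1.110000, 5.180499) = 4.869027
  y ← 3.740726 + (0.37/2)·(3.891279 + 4.869027) = 5.361382
y(1.11) ≈ 5.3614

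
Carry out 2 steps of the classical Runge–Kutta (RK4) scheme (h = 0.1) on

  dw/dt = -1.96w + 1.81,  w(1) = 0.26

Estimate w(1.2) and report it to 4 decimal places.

RK4: k1 = f(t_n, w_n); k2 = f(t_n + h/2, w_n + (h/2)·k1); k3 = f(t_n + h/2, w_n + (h/2)·k2); k4 = f(t_n + h, w_n + h·k3); w_{n+1} = w_n + (h/6)·(k1 + 2k2 + 2k3 + k4).
t=1.000000, w=0.260000:
  k1 = f(1.000000, 0.260000) = 1.300400
  k2 = f(1.050000, 0.325020) = 1.172961
  k3 = f(1.050000, 0.318648) = 1.185450
  k4 = f(1.100000, 0.378545) = 1.068052
  w ← 0.260000 + (0.1/6)·(k1 + 2k2 + 2k3 + k4) = 0.378088
t=1.100000, w=0.378088:
  k1 = f(1.100000, 0.378088) = 1.068948
  k2 = f(1.150000, 0.431535) = 0.964191
  k3 = f(1.150000, 0.426297) = 0.974457
  k4 = f(1.200000, 0.475534) = 0.877954
  w ← 0.378088 + (0.1/6)·(k1 + 2k2 + 2k3 + k4) = 0.475158
w(1.2) ≈ 0.4752

0.4752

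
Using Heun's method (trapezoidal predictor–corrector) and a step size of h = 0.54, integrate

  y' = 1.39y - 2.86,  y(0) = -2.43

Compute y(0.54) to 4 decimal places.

Heun: k1 = f(t_n, y_n); k2 = f(t_n + h, y_n + h·k1); y_{n+1} = y_n + (h/2)·(k1 + k2).
t=0.000000, y=-2.430000:
  k1 = f(0.000000, -2.430000) = -6.237700
  k2 = f(0.540000, -5.798358) = -10.919718
  y ← -2.430000 + (0.54/2)·(-6.237700 + (-10.919718)) = -7.062503
y(0.54) ≈ -7.0625

-7.0625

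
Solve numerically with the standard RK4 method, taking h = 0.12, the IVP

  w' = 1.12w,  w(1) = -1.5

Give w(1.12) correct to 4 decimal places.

-1.7158

RK4: k1 = f(t_n, w_n); k2 = f(t_n + h/2, w_n + (h/2)·k1); k3 = f(t_n + h/2, w_n + (h/2)·k2); k4 = f(t_n + h, w_n + h·k3); w_{n+1} = w_n + (h/6)·(k1 + 2k2 + 2k3 + k4).
t=1.000000, w=-1.500000:
  k1 = f(1.000000, -1.500000) = -1.680000
  k2 = f(1.060000, -1.600800) = -1.792896
  k3 = f(1.060000, -1.607574) = -1.800483
  k4 = f(1.120000, -1.716058) = -1.921985
  w ← -1.500000 + (0.12/6)·(k1 + 2k2 + 2k3 + k4) = -1.715775
w(1.12) ≈ -1.7158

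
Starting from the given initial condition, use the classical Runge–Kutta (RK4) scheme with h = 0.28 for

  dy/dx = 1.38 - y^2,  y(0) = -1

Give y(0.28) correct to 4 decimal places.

-0.8593

RK4: k1 = f(x_n, y_n); k2 = f(x_n + h/2, y_n + (h/2)·k1); k3 = f(x_n + h/2, y_n + (h/2)·k2); k4 = f(x_n + h, y_n + h·k3); y_{n+1} = y_n + (h/6)·(k1 + 2k2 + 2k3 + k4).
x=0.000000, y=-1.000000:
  k1 = f(0.000000, -1.000000) = 0.380000
  k2 = f(0.140000, -0.946800) = 0.483570
  k3 = f(0.140000, -0.932300) = 0.510816
  k4 = f(0.280000, -0.856971) = 0.645600
  y ← -1.000000 + (0.28/6)·(k1 + 2k2 + 2k3 + k4) = -0.859329
y(0.28) ≈ -0.8593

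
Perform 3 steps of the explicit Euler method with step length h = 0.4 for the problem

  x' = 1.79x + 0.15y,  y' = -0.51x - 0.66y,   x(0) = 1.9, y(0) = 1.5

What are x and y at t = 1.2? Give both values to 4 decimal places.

9.9302, -1.2966

Euler on (x,y): x_{n+1} = x_n + h·x', y_{n+1} = y_n + h·y'.
0.000000: (1.900000, 1.500000); f=(3.626000, -1.959000) → (3.350400, 0.716400)
0.400000: (3.350400, 0.716400); f=(6.104676, -2.181528) → (5.792270, -0.156211)
0.800000: (5.792270, -0.156211); f=(10.344732, -2.850959) → (9.930163, -1.296595)
(x(1.2), y(1.2)) ≈ (9.9302, -1.2966)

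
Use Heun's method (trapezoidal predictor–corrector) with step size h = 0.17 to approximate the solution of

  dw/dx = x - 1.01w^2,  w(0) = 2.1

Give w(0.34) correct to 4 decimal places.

1.2901

Heun: k1 = f(x_n, w_n); k2 = f(x_n + h, w_n + h·k1); w_{n+1} = w_n + (h/2)·(k1 + k2).
x=0.000000, w=2.100000:
  k1 = f(0.000000, 2.100000) = -4.454100
  k2 = f(0.170000, 1.342803) = -1.651151
  w ← 2.100000 + (0.17/2)·(-4.454100 + (-1.651151)) = 1.581054
x=0.170000, w=1.581054:
  k1 = f(0.170000, 1.581054) = -2.354728
  k2 = f(0.340000, 1.180750) = -1.068112
  w ← 1.581054 + (0.17/2)·(-2.354728 + (-1.068112)) = 1.290112
w(0.34) ≈ 1.2901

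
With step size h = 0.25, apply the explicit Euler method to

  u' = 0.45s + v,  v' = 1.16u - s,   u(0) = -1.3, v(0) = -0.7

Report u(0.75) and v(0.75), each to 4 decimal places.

Euler on (u,v): u_{n+1} = u_n + h·u', v_{n+1} = v_n + h·v'.
0.000000: (-1.300000, -0.700000); f=(-0.700000, -1.508000) → (-1.475000, -1.077000)
0.250000: (-1.475000, -1.077000); f=(-0.964500, -1.961000) → (-1.716125, -1.567250)
0.500000: (-1.716125, -1.567250); f=(-1.342250, -2.490705) → (-2.051687, -2.189926)
(u(0.75), v(0.75)) ≈ (-2.0517, -2.1899)

-2.0517, -2.1899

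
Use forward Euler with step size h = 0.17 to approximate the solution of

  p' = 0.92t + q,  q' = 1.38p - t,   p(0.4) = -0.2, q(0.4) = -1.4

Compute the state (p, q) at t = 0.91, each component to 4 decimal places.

-0.7171, -1.9533

Euler on (p,q): p_{n+1} = p_n + h·p', q_{n+1} = q_n + h·q'.
0.400000: (-0.200000, -1.400000); f=(-1.032000, -0.676000) → (-0.375440, -1.514920)
0.570000: (-0.375440, -1.514920); f=(-0.990520, -1.088107) → (-0.543828, -1.699898)
0.740000: (-0.543828, -1.699898); f=(-1.019098, -1.490483) → (-0.717075, -1.953280)
(p(0.91), q(0.91)) ≈ (-0.7171, -1.9533)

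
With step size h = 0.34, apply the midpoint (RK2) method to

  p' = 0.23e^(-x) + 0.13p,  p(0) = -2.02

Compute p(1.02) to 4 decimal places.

Midpoint: k1 = f(x_n, p_n); k2 = f(x_n + h/2, p_n + (h/2)·k1); p_{n+1} = p_n + h·k2.
x=0.000000, p=-2.020000:
  k1 = f(0.000000, -2.020000) = -0.032600
  k2 = f(0.170000, -2.025542) = -0.069278
  p ← -2.020000 + 0.34·(-0.069278) = -2.043554
x=0.340000, p=-2.043554:
  k1 = f(0.340000, -2.043554) = -0.101955
  k2 = f(0.510000, -2.060887) = -0.129801
  p ← -2.043554 + 0.34·(-0.129801) = -2.087687
x=0.680000, p=-2.087687:
  k1 = f(0.680000, -2.087687) = -0.154877
  k2 = f(0.850000, -2.114016) = -0.176517
  p ← -2.087687 + 0.34·(-0.176517) = -2.147702
p(1.02) ≈ -2.1477

-2.1477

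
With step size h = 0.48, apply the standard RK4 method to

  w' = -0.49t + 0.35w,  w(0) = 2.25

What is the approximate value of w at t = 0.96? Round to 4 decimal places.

2.8952

RK4: k1 = f(t_n, w_n); k2 = f(t_n + h/2, w_n + (h/2)·k1); k3 = f(t_n + h/2, w_n + (h/2)·k2); k4 = f(t_n + h, w_n + h·k3); w_{n+1} = w_n + (h/6)·(k1 + 2k2 + 2k3 + k4).
t=0.000000, w=2.250000:
  k1 = f(0.000000, 2.250000) = 0.787500
  k2 = f(0.240000, 2.439000) = 0.736050
  k3 = f(0.240000, 2.426652) = 0.731728
  k4 = f(0.480000, 2.601230) = 0.675230
  w ← 2.250000 + (0.48/6)·(k1 + 2k2 + 2k3 + k4) = 2.601863
t=0.480000, w=2.601863:
  k1 = f(0.480000, 2.601863) = 0.675452
  k2 = f(0.720000, 2.763971) = 0.614590
  k3 = f(0.720000, 2.749365) = 0.609478
  k4 = f(0.960000, 2.894412) = 0.542644
  w ← 2.601863 + (0.48/6)·(k1 + 2k2 + 2k3 + k4) = 2.895161
w(0.96) ≈ 2.8952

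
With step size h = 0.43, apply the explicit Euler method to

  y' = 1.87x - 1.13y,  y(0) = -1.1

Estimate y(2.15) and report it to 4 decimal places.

Euler: y_{n+1} = y_n + h·f(x_n, y_n).
x=0.000000, y=-1.100000: f=1.243000 → y ← -1.100000 + 0.43·1.243000 = -0.565510
x=0.430000, y=-0.565510: f=1.443126 → y ← -0.565510 + 0.43·1.443126 = 0.055034
x=0.860000, y=0.055034: f=1.546011 → y ← 0.055034 + 0.43·1.546011 = 0.719819
x=1.290000, y=0.719819: f=1.598904 → y ← 0.719819 + 0.43·1.598904 = 1.407348
x=1.720000, y=1.407348: f=1.626097 → y ← 1.407348 + 0.43·1.626097 = 2.106570
y(2.15) ≈ 2.1066

2.1066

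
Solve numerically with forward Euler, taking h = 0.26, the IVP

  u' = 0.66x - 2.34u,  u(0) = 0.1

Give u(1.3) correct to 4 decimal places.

Euler: u_{n+1} = u_n + h·f(x_n, u_n).
x=0.000000, u=0.100000: f=-0.234000 → u ← 0.100000 + 0.26·(-0.234000) = 0.039160
x=0.260000, u=0.039160: f=0.079966 → u ← 0.039160 + 0.26·0.079966 = 0.059951
x=0.520000, u=0.059951: f=0.202915 → u ← 0.059951 + 0.26·0.202915 = 0.112709
x=0.780000, u=0.112709: f=0.251061 → u ← 0.112709 + 0.26·0.251061 = 0.177985
x=1.040000, u=0.177985: f=0.269916 → u ← 0.177985 + 0.26·0.269916 = 0.248163
u(1.3) ≈ 0.2482

0.2482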